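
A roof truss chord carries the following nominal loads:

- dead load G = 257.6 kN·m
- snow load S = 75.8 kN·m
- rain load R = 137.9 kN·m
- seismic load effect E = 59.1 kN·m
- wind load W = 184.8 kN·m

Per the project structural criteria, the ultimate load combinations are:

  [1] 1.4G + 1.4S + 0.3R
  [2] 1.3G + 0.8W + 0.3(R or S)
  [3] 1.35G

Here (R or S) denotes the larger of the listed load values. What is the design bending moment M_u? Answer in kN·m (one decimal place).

524.1 kN·m

(R or S) → R = 137.9 kN·m.
[1] 1.4(257.6) + 1.4(75.8) + 0.3(137.9) = 508.1
[2] 1.3(257.6) + 0.8(184.8) + 0.3(137.9) = 524.1
[3] 1.35(257.6) = 347.8
Maximum is from combination 2.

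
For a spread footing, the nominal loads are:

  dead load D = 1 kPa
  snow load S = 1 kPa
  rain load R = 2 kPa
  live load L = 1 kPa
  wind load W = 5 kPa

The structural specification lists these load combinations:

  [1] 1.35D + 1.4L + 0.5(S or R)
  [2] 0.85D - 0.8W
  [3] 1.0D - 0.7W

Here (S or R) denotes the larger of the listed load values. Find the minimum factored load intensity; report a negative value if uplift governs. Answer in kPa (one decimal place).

(S or R) → R = 2 kPa.
[1] 1.35(1) + 1.4(1) + 0.5(2) = 1.4 + 1.4 + 1.0 = 3.8
[2] 0.85(1) - 0.8(5) = -3.2
[3] 1.0(1) - 0.7(5) = 1.0 - 3.5 = -2.5
Combination 2 gives the minimum: -3.2 kPa.

-3.2 kPa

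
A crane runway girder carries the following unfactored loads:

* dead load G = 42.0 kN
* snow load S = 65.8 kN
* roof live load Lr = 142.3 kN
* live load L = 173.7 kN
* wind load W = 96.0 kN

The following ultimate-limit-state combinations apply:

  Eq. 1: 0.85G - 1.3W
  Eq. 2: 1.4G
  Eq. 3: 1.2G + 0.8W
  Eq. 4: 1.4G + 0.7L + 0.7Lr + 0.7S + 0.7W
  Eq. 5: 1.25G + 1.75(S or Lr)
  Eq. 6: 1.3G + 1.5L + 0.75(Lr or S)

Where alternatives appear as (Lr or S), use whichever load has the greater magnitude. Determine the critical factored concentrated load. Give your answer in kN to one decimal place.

(S or Lr) → Lr = 142.3 kN; (Lr or S) → Lr = 142.3 kN.
Eq. 1: 0.85(42.0) - 1.3(96.0) = -89.1
Eq. 2: 1.4(42.0) = 58.8
Eq. 3: 1.2(42.0) + 0.8(96.0) = 127.2
Eq. 4: 1.4(42.0) + 0.7(173.7) + 0.7(142.3) + 0.7(65.8) + 0.7(96.0) = 393.3
Eq. 5: 1.25(42.0) + 1.75(142.3) = 301.5
Eq. 6: 1.3(42.0) + 1.5(173.7) + 0.75(142.3) = 421.9
Combination 6 governs: P_u = 421.9 kN.

421.9 kN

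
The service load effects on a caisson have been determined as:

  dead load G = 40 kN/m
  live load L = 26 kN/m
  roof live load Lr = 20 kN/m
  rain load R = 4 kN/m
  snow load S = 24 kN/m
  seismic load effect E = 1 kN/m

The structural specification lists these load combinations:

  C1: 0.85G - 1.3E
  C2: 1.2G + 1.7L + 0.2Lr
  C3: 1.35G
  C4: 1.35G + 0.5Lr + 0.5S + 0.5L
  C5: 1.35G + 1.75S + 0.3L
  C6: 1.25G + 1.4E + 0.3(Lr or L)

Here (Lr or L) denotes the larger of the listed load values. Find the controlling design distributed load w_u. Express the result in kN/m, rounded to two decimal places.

(Lr or L) → L = 26 kN/m.
C1: 0.85(40) - 1.3(1) = 34.00 - 1.30 = 32.70
C2: 1.2(40) + 1.7(26) + 0.2(20) = 48.00 + 44.20 + 4.00 = 96.20
C3: 1.35(40) = 54.00
C4: 1.35(40) + 0.5(20) + 0.5(24) + 0.5(26) = 54.00 + 10.00 + 12.00 + 13.00 = 89.00
C5: 1.35(40) + 1.75(24) + 0.3(26) = 54.00 + 42.00 + 7.80 = 103.80
C6: 1.25(40) + 1.4(1) + 0.3(26) = 50.00 + 1.40 + 7.80 = 59.20
The controlling combination is 5, giving 103.80 kN/m.

103.80 kN/m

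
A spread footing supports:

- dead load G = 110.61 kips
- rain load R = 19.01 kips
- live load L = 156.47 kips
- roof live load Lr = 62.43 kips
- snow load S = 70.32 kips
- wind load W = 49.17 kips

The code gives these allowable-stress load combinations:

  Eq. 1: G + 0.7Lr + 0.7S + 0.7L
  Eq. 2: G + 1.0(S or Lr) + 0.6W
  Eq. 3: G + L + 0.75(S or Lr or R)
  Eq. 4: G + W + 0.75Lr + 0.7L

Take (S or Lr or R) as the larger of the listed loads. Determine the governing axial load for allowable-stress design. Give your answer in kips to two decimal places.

(S or Lr) → S = 70.32 kips; (S or Lr or R) → S = 70.32 kips.
Eq. 1: 1.0(110.61) + 0.7(62.43) + 0.7(70.32) + 0.7(156.47) = 110.61 + 43.70 + 49.22 + 109.53 = 313.06
Eq. 2: 1.0(110.61) + 1.0(70.32) + 0.6(49.17) = 110.61 + 70.32 + 29.50 = 210.43
Eq. 3: 1.0(110.61) + 1.0(156.47) + 0.75(70.32) = 110.61 + 156.47 + 52.74 = 319.82
Eq. 4: 1.0(110.61) + 1.0(49.17) + 0.75(62.43) + 0.7(156.47) = 110.61 + 49.17 + 46.82 + 109.53 = 316.13
Combination 3 governs: P = 319.82 kips.

319.82 kips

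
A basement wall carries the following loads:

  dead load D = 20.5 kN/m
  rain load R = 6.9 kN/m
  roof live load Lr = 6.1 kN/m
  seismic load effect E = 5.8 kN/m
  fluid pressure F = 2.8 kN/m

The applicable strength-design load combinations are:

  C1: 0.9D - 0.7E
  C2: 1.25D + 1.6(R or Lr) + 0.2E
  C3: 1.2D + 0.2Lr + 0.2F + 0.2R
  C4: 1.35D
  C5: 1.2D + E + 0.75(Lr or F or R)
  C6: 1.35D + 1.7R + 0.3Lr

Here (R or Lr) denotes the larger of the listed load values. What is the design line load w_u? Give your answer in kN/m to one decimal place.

(R or Lr) → R = 6.9 kN/m; (Lr or F or R) → R = 6.9 kN/m.
C1: 0.9(20.5) - 0.7(5.8) = 18.5 - 4.1 = 14.4
C2: 1.25(20.5) + 1.6(6.9) + 0.2(5.8) = 25.6 + 11.0 + 1.2 = 37.8
C3: 1.2(20.5) + 0.2(6.1) + 0.2(2.8) + 0.2(6.9) = 24.6 + 1.2 + 0.6 + 1.4 = 27.8
C4: 1.35(20.5) = 27.7
C5: 1.2(20.5) + 1.0(5.8) + 0.75(6.9) = 24.6 + 5.8 + 5.2 = 35.6
C6: 1.35(20.5) + 1.7(6.9) + 0.3(6.1) = 27.7 + 11.7 + 1.8 = 41.2
Maximum is from combination 6.

41.2 kN/m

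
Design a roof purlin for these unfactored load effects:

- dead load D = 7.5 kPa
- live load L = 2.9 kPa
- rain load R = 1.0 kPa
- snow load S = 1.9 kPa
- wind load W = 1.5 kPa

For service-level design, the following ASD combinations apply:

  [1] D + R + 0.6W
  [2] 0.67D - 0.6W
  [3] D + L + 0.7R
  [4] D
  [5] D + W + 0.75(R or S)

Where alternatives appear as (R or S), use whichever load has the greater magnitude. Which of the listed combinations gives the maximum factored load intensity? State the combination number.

(R or S) → S = 1.9 kPa.
[1] 1.0(7.5) + 1.0(1.0) + 0.6(1.5) = 7.5 + 1.0 + 0.9 = 9.4
[2] 0.67(7.5) - 0.6(1.5) = 5.0 - 0.9 = 4.1
[3] 1.0(7.5) + 1.0(2.9) + 0.7(1.0) = 7.5 + 2.9 + 0.7 = 11.1
[4] 1.0(7.5) = 7.5
[5] 1.0(7.5) + 1.0(1.5) + 0.75(1.9) = 7.5 + 1.5 + 1.4 = 10.4
The largest value is 11.1 kPa from combination 3.

Combination 3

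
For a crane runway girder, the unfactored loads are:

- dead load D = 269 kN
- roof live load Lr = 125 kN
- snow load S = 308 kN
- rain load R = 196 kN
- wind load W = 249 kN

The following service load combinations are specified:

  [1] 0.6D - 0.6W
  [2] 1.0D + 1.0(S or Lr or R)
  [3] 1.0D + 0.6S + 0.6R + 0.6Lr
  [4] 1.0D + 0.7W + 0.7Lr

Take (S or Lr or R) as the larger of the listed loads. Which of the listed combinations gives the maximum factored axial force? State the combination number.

(S or Lr or R) → S = 308 kN.
[1] 0.6(269) - 0.6(249) = 161.4 - 149.4 = 12.0
[2] 1.0(269) + 1.0(308) = 269.0 + 308.0 = 577.0
[3] 1.0(269) + 0.6(308) + 0.6(196) + 0.6(125) = 269.0 + 184.8 + 117.6 + 75.0 = 646.4
[4] 1.0(269) + 0.7(249) + 0.7(125) = 269.0 + 174.3 + 87.5 = 530.8
The largest value is 646.4 kN from combination 3.

Combination 3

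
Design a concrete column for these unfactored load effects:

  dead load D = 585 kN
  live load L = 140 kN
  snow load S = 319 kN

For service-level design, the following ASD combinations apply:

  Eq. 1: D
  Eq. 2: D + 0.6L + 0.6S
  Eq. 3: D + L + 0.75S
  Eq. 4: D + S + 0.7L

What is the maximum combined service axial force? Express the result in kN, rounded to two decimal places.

1002.00 kN

Eq. 1: 1.0(585) = 585.00
Eq. 2: 1.0(585) + 0.6(140) + 0.6(319) = 585.00 + 84.00 + 191.40 = 860.40
Eq. 3: 1.0(585) + 1.0(140) + 0.75(319) = 585.00 + 140.00 + 239.25 = 964.25
Eq. 4: 1.0(585) + 1.0(319) + 0.7(140) = 585.00 + 319.00 + 98.00 = 1002.00
Combination 4 governs: N = 1002.00 kN.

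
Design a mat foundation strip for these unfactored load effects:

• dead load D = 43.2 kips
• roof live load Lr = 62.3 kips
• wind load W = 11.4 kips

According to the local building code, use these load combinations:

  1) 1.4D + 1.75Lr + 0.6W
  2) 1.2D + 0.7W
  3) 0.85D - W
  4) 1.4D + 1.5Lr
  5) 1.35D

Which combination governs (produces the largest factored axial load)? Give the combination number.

Combination 1

1) 1.4(43.2) + 1.75(62.3) + 0.6(11.4) = 176.35
2) 1.2(43.2) + 0.7(11.4) = 59.82
3) 0.85(43.2) - 1.0(11.4) = 25.32
4) 1.4(43.2) + 1.5(62.3) = 153.93
5) 1.35(43.2) = 58.32
The largest value is 176.35 kips from combination 1.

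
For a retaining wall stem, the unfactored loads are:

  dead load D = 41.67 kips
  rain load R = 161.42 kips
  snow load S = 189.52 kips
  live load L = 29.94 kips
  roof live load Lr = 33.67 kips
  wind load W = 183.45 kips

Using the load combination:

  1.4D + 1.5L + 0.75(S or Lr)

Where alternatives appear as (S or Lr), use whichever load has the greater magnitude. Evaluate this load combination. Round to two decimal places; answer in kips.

(S or Lr) → S = 189.52 kips.
1.4(41.67) + 1.5(29.94) + 0.75(189.52) = 58.34 + 44.91 + 142.14 = 245.39
P_u = 245.39 kips.

245.39 kips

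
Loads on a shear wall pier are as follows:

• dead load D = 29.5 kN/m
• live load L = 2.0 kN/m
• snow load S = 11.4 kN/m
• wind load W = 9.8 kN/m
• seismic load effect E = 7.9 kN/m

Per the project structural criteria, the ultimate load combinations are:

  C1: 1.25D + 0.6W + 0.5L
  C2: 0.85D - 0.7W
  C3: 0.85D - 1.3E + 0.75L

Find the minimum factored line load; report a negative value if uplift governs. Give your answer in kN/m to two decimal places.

C1: 1.25(29.5) + 0.6(9.8) + 0.5(2.0) = 36.88 + 5.88 + 1.00 = 43.76
C2: 0.85(29.5) - 0.7(9.8) = 25.08 - 6.86 = 18.22
C3: 0.85(29.5) - 1.3(7.9) + 0.75(2.0) = 25.08 - 10.27 + 1.50 = 16.31
Combination 3 gives the minimum: 16.31 kN/m.

16.31 kN/m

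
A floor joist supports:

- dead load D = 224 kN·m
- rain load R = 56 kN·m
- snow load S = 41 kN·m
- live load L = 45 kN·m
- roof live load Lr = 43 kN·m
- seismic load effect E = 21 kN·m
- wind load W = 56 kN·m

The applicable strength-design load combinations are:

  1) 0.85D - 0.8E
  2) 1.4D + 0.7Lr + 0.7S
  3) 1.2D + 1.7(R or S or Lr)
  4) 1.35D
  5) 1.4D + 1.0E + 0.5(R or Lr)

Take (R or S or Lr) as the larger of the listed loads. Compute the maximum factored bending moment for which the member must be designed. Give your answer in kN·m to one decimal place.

372.4 kN·m

(R or S or Lr) → R = 56 kN·m; (R or Lr) → R = 56 kN·m.
1) 0.85(224) - 0.8(21) = 173.6
2) 1.4(224) + 0.7(43) + 0.7(41) = 372.4
3) 1.2(224) + 1.7(56) = 364.0
4) 1.35(224) = 302.4
5) 1.4(224) + 1.0(21) + 0.5(56) = 362.6
Maximum is from combination 2.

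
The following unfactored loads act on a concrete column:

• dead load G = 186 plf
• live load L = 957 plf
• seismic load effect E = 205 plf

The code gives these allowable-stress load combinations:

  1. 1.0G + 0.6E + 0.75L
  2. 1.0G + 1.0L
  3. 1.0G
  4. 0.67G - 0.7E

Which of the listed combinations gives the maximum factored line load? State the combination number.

Combination 2

1. 1.0(186) + 0.6(205) + 0.75(957) = 186.0 + 123.0 + 717.8 = 1026.8
2. 1.0(186) + 1.0(957) = 186.0 + 957.0 = 1143.0
3. 1.0(186) = 186.0
4. 0.67(186) - 0.7(205) = 124.6 - 143.5 = -18.9
The largest value is 1143.0 plf from combination 2.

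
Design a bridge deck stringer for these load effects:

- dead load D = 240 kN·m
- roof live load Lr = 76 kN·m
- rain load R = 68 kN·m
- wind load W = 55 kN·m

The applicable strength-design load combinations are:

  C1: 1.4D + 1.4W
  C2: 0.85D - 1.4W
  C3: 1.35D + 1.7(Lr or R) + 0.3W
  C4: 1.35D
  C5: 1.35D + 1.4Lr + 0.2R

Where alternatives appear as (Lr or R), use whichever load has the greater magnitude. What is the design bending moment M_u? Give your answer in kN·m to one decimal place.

(Lr or R) → Lr = 76 kN·m.
C1: 1.4(240) + 1.4(55) = 336.0 + 77.0 = 413.0
C2: 0.85(240) - 1.4(55) = 204.0 - 77.0 = 127.0
C3: 1.35(240) + 1.7(76) + 0.3(55) = 324.0 + 129.2 + 16.5 = 469.7
C4: 1.35(240) = 324.0
C5: 1.35(240) + 1.4(76) + 0.2(68) = 324.0 + 106.4 + 13.6 = 444.0
The controlling combination is 3, giving 469.7 kN·m.

469.7 kN·m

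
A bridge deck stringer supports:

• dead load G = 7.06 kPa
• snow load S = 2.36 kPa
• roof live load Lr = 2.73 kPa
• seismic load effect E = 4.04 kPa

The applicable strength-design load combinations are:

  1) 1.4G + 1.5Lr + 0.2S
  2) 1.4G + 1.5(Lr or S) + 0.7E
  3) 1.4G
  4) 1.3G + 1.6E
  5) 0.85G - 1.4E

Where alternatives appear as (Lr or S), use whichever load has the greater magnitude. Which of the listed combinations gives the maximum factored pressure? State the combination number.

Combination 2

(Lr or S) → Lr = 2.73 kPa.
1) 1.4(7.06) + 1.5(2.73) + 0.2(2.36) = 14.45
2) 1.4(7.06) + 1.5(2.73) + 0.7(4.04) = 16.81
3) 1.4(7.06) = 9.88
4) 1.3(7.06) + 1.6(4.04) = 15.64
5) 0.85(7.06) - 1.4(4.04) = 0.35
The largest value is 16.81 kPa from combination 2.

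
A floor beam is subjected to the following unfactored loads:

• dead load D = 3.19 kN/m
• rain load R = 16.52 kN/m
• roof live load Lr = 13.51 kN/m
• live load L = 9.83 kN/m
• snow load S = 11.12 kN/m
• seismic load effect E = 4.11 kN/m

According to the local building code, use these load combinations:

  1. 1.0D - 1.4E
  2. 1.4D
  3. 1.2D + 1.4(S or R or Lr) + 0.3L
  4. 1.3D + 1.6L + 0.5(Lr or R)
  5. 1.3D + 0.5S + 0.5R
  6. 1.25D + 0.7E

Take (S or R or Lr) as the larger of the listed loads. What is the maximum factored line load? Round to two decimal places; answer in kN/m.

29.91 kN/m

(S or R or Lr) → R = 16.52 kN/m; (Lr or R) → R = 16.52 kN/m.
1. 1.0(3.19) - 1.4(4.11) = 3.19 - 5.75 = -2.56
2. 1.4(3.19) = 4.47
3. 1.2(3.19) + 1.4(16.52) + 0.3(9.83) = 3.83 + 23.13 + 2.95 = 29.91
4. 1.3(3.19) + 1.6(9.83) + 0.5(16.52) = 4.15 + 15.73 + 8.26 = 28.14
5. 1.3(3.19) + 0.5(11.12) + 0.5(16.52) = 4.15 + 5.56 + 8.26 = 17.97
6. 1.25(3.19) + 0.7(4.11) = 6.86
Combination 3 governs: w_u = 29.91 kN/m.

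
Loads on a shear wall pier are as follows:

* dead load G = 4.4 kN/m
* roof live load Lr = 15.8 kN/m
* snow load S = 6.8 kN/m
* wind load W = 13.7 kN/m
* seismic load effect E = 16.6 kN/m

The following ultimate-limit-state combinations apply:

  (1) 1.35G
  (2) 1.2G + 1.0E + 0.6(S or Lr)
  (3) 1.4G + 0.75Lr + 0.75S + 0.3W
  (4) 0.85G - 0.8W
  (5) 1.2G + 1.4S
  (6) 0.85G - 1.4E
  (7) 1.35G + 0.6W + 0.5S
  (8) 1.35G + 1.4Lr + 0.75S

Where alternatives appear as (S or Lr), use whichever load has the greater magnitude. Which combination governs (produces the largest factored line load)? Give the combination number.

Combination 8

(S or Lr) → Lr = 15.8 kN/m.
(1) 1.35(4.4) = 5.94
(2) 1.2(4.4) + 1.0(16.6) + 0.6(15.8) = 5.28 + 16.60 + 9.48 = 31.36
(3) 1.4(4.4) + 0.75(15.8) + 0.75(6.8) + 0.3(13.7) = 6.16 + 11.85 + 5.10 + 4.11 = 27.22
(4) 0.85(4.4) - 0.8(13.7) = 3.74 - 10.96 = -7.22
(5) 1.2(4.4) + 1.4(6.8) = 5.28 + 9.52 = 14.80
(6) 0.85(4.4) - 1.4(16.6) = 3.74 - 23.24 = -19.50
(7) 1.35(4.4) + 0.6(13.7) + 0.5(6.8) = 5.94 + 8.22 + 3.40 = 17.56
(8) 1.35(4.4) + 1.4(15.8) + 0.75(6.8) = 5.94 + 22.12 + 5.10 = 33.16
The largest value is 33.16 kN/m from combination 8.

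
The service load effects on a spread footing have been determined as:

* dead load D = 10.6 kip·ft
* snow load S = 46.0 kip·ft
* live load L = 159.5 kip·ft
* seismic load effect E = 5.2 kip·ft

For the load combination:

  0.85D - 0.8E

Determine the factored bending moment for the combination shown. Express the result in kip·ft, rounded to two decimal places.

4.85 kip·ft

0.85(10.6) - 0.8(5.2) = 9.01 - 4.16 = 4.85
M_u = 4.85 kip·ft.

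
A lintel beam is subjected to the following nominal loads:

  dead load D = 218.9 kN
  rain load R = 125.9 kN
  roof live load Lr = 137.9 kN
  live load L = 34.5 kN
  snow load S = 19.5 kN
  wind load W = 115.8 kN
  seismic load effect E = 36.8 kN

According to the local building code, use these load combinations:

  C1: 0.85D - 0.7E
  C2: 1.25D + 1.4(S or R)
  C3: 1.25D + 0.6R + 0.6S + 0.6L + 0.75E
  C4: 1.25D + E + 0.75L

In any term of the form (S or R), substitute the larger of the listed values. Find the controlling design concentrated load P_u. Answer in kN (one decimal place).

(S or R) → R = 125.9 kN.
C1: 0.85(218.9) - 0.7(36.8) = 186.1 - 25.8 = 160.3
C2: 1.25(218.9) + 1.4(125.9) = 273.6 + 176.3 = 449.9
C3: 1.25(218.9) + 0.6(125.9) + 0.6(19.5) + 0.6(34.5) + 0.75(36.8) = 409.2
C4: 1.25(218.9) + 1.0(36.8) + 0.75(34.5) = 273.6 + 36.8 + 25.9 = 336.3
Combination 2 governs: P_u = 449.9 kN.

449.9 kN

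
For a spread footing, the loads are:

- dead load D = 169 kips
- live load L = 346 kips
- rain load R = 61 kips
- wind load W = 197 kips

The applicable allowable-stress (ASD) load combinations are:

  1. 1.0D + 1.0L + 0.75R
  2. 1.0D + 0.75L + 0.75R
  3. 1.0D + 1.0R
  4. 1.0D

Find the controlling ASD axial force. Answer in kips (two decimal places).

1. 1.0(169) + 1.0(346) + 0.75(61) = 560.75
2. 1.0(169) + 0.75(346) + 0.75(61) = 474.25
3. 1.0(169) + 1.0(61) = 230.00
4. 1.0(169) = 169.00
Maximum is from combination 1.

560.75 kips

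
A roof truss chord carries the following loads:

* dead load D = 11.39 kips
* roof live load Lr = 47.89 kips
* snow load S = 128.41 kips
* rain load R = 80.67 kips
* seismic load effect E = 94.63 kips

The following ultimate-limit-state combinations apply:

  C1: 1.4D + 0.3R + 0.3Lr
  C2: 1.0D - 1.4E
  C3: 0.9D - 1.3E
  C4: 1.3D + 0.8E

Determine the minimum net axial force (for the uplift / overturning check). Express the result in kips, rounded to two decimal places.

-121.09 kips

C1: 1.4(11.39) + 0.3(80.67) + 0.3(47.89) = 54.51
C2: 1.0(11.39) - 1.4(94.63) = -121.09
C3: 0.9(11.39) - 1.3(94.63) = -112.77
C4: 1.3(11.39) + 0.8(94.63) = 90.51
Combination 2 gives the minimum: -121.09 kips.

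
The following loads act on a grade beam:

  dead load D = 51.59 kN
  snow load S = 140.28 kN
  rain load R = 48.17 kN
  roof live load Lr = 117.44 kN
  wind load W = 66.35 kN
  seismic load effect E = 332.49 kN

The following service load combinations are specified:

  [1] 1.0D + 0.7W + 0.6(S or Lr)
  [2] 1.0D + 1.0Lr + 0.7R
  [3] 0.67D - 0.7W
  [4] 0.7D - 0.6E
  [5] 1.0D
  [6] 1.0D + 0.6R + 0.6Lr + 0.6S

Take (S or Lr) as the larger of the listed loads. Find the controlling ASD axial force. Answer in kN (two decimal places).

235.12 kN

(S or Lr) → S = 140.28 kN.
[1] 1.0(51.59) + 0.7(66.35) + 0.6(140.28) = 182.20
[2] 1.0(51.59) + 1.0(117.44) + 0.7(48.17) = 51.59 + 117.44 + 33.72 = 202.75
[3] 0.67(51.59) - 0.7(66.35) = 34.57 - 46.45 = -11.88
[4] 0.7(51.59) - 0.6(332.49) = 36.11 - 199.49 = -163.38
[5] 1.0(51.59) = 51.59
[6] 1.0(51.59) + 0.6(48.17) + 0.6(117.44) + 0.6(140.28) = 51.59 + 28.90 + 70.46 + 84.17 = 235.12
The controlling combination is 6, giving 235.12 kN.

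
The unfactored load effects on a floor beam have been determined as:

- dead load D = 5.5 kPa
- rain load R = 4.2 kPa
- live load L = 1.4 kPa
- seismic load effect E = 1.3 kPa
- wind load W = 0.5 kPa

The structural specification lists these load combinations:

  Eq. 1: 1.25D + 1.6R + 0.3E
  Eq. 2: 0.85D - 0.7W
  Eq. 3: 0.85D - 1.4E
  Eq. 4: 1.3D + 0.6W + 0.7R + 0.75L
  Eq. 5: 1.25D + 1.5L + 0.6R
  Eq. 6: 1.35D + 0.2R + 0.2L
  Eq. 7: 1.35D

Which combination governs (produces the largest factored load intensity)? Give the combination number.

Combination 1

Eq. 1: 1.25(5.5) + 1.6(4.2) + 0.3(1.3) = 6.9 + 6.7 + 0.4 = 14.0
Eq. 2: 0.85(5.5) - 0.7(0.5) = 4.7 - 0.4 = 4.3
Eq. 3: 0.85(5.5) - 1.4(1.3) = 4.7 - 1.8 = 2.9
Eq. 4: 1.3(5.5) + 0.6(0.5) + 0.7(4.2) + 0.75(1.4) = 11.4
Eq. 5: 1.25(5.5) + 1.5(1.4) + 0.6(4.2) = 6.9 + 2.1 + 2.5 = 11.5
Eq. 6: 1.35(5.5) + 0.2(4.2) + 0.2(1.4) = 7.4 + 0.8 + 0.3 = 8.5
Eq. 7: 1.35(5.5) = 7.4
The largest value is 14.0 kPa from combination 1.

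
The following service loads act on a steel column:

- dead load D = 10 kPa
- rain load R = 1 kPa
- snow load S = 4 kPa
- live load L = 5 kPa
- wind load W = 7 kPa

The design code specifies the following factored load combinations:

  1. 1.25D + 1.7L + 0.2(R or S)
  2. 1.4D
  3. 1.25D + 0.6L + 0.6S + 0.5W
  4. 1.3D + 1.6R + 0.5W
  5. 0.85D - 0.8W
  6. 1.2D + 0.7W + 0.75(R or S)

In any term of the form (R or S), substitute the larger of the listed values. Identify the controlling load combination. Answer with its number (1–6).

(R or S) → S = 4 kPa.
1. 1.25(10) + 1.7(5) + 0.2(4) = 12.5 + 8.5 + 0.8 = 21.8
2. 1.4(10) = 14.0
3. 1.25(10) + 0.6(5) + 0.6(4) + 0.5(7) = 12.5 + 3.0 + 2.4 + 3.5 = 21.4
4. 1.3(10) + 1.6(1) + 0.5(7) = 13.0 + 1.6 + 3.5 = 18.1
5. 0.85(10) - 0.8(7) = 8.5 - 5.6 = 2.9
6. 1.2(10) + 0.7(7) + 0.75(4) = 12.0 + 4.9 + 3.0 = 19.9
The largest value is 21.8 kPa from combination 1.

Combination 1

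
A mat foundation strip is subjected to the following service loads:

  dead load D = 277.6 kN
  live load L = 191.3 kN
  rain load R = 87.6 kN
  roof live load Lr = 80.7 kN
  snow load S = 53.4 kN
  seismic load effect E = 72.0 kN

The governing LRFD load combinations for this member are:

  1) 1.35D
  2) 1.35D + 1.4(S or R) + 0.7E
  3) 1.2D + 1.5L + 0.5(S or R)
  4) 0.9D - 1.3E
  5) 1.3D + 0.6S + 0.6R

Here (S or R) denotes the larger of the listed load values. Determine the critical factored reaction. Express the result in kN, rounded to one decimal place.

663.9 kN

(S or R) → R = 87.6 kN.
1) 1.35(277.6) = 374.8
2) 1.35(277.6) + 1.4(87.6) + 0.7(72.0) = 374.8 + 122.6 + 50.4 = 547.8
3) 1.2(277.6) + 1.5(191.3) + 0.5(87.6) = 333.1 + 287.0 + 43.8 = 663.9
4) 0.9(277.6) - 1.3(72.0) = 249.8 - 93.6 = 156.2
5) 1.3(277.6) + 0.6(53.4) + 0.6(87.6) = 360.9 + 32.0 + 52.6 = 445.5
Combination 3 governs: V_u = 663.9 kN.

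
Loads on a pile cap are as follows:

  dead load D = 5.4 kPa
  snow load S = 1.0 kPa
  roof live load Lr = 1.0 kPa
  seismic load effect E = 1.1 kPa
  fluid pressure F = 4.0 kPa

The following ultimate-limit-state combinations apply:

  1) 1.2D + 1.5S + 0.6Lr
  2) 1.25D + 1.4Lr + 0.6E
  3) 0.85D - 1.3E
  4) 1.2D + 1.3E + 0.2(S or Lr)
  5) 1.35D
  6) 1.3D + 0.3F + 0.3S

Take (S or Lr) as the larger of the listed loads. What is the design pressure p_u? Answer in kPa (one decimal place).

(S or Lr) → S = 1.0 kPa.
1) 1.2(5.4) + 1.5(1.0) + 0.6(1.0) = 8.6
2) 1.25(5.4) + 1.4(1.0) + 0.6(1.1) = 8.8
3) 0.85(5.4) - 1.3(1.1) = 3.2
4) 1.2(5.4) + 1.3(1.1) + 0.2(1.0) = 8.1
5) 1.35(5.4) = 7.3
6) 1.3(5.4) + 0.3(4.0) + 0.3(1.0) = 8.5
The controlling combination is 2, giving 8.8 kPa.

8.8 kPa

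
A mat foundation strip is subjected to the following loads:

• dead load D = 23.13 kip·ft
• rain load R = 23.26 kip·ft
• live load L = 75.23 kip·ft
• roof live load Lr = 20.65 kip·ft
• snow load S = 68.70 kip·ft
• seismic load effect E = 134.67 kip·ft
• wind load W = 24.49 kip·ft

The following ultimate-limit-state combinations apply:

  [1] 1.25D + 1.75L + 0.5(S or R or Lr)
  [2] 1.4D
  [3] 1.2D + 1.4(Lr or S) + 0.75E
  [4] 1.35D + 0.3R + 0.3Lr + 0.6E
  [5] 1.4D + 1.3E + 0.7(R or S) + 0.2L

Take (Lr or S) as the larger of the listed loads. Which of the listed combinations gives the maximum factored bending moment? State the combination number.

(S or R or Lr) → S = 68.70 kip·ft; (Lr or S) → S = 68.70 kip·ft; (R or S) → S = 68.70 kip·ft.
[1] 1.25(23.13) + 1.75(75.23) + 0.5(68.70) = 194.92
[2] 1.4(23.13) = 32.38
[3] 1.2(23.13) + 1.4(68.70) + 0.75(134.67) = 27.76 + 96.18 + 101.00 = 224.94
[4] 1.35(23.13) + 0.3(23.26) + 0.3(20.65) + 0.6(134.67) = 125.20
[5] 1.4(23.13) + 1.3(134.67) + 0.7(68.70) + 0.2(75.23) = 32.38 + 175.07 + 48.09 + 15.05 = 270.59
The largest value is 270.59 kip·ft from combination 5.

Combination 5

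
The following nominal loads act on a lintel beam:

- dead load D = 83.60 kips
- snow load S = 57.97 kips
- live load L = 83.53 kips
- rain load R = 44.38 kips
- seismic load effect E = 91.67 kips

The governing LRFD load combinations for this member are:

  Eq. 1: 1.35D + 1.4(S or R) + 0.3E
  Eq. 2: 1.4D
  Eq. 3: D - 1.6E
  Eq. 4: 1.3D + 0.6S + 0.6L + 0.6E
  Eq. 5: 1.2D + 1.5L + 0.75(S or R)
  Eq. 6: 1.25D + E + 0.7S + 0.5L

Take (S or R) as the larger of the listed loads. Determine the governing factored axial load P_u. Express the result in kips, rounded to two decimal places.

(S or R) → S = 57.97 kips.
Eq. 1: 1.35(83.60) + 1.4(57.97) + 0.3(91.67) = 221.52
Eq. 2: 1.4(83.60) = 117.04
Eq. 3: 1.0(83.60) - 1.6(91.67) = -63.07
Eq. 4: 1.3(83.60) + 0.6(57.97) + 0.6(83.53) + 0.6(91.67) = 248.58
Eq. 5: 1.2(83.60) + 1.5(83.53) + 0.75(57.97) = 269.09
Eq. 6: 1.25(83.60) + 1.0(91.67) + 0.7(57.97) + 0.5(83.53) = 278.51
Combination 6 governs: P_u = 278.51 kips.

278.51 kips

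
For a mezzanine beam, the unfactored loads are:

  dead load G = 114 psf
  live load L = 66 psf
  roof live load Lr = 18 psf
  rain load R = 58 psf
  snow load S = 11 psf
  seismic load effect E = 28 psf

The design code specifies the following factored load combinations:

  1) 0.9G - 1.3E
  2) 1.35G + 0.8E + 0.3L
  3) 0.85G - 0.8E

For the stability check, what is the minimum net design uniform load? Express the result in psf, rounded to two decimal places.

1) 0.9(114) - 1.3(28) = 102.60 - 36.40 = 66.20
2) 1.35(114) + 0.8(28) + 0.3(66) = 153.90 + 22.40 + 19.80 = 196.10
3) 0.85(114) - 0.8(28) = 96.90 - 22.40 = 74.50
Combination 1 gives the minimum: 66.20 psf.

66.20 psf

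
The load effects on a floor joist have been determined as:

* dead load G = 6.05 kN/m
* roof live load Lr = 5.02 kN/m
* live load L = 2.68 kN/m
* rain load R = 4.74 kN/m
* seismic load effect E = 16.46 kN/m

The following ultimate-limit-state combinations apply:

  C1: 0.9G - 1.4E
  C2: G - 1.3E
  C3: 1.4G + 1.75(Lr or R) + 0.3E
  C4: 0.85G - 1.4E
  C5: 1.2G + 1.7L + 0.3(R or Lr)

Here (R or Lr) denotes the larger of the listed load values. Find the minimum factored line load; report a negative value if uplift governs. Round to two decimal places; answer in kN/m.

(Lr or R) → Lr = 5.02 kN/m; (R or Lr) → Lr = 5.02 kN/m.
C1: 0.9(6.05) - 1.4(16.46) = -17.60
C2: 1.0(6.05) - 1.3(16.46) = 6.05 - 21.40 = -15.35
C3: 1.4(6.05) + 1.75(5.02) + 0.3(16.46) = 22.19
C4: 0.85(6.05) - 1.4(16.46) = 5.14 - 23.04 = -17.90
C5: 1.2(6.05) + 1.7(2.68) + 0.3(5.02) = 13.32
Combination 4 gives the minimum: -17.90 kN/m.

-17.90 kN/m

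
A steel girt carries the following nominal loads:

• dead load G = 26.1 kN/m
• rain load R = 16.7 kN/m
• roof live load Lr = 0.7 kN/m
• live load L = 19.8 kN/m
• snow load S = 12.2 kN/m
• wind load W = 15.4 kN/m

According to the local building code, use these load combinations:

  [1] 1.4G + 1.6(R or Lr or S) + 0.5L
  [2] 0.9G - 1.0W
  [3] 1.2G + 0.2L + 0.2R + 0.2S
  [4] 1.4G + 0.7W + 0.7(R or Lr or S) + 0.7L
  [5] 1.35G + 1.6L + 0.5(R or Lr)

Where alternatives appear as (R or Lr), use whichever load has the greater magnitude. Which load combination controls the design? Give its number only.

Combination 5

(R or Lr or S) → R = 16.7 kN/m; (R or Lr) → R = 16.7 kN/m.
[1] 1.4(26.1) + 1.6(16.7) + 0.5(19.8) = 73.2
[2] 0.9(26.1) - 1.0(15.4) = 23.5 - 15.4 = 8.1
[3] 1.2(26.1) + 0.2(19.8) + 0.2(16.7) + 0.2(12.2) = 41.1
[4] 1.4(26.1) + 0.7(15.4) + 0.7(16.7) + 0.7(19.8) = 36.5 + 10.8 + 11.7 + 13.9 = 72.9
[5] 1.35(26.1) + 1.6(19.8) + 0.5(16.7) = 35.2 + 31.7 + 8.4 = 75.3
The largest value is 75.3 kN/m from combination 5.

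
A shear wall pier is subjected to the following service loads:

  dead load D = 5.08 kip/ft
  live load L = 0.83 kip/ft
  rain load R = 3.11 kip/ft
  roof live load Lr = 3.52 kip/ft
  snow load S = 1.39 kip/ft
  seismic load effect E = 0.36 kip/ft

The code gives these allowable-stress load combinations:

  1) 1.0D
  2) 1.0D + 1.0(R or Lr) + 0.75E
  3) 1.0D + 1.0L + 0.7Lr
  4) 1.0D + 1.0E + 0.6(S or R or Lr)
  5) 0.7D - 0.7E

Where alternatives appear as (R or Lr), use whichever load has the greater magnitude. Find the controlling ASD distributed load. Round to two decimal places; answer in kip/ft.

8.87 kip/ft

(R or Lr) → Lr = 3.52 kip/ft; (S or R or Lr) → Lr = 3.52 kip/ft.
1) 1.0(5.08) = 5.08
2) 1.0(5.08) + 1.0(3.52) + 0.75(0.36) = 8.87
3) 1.0(5.08) + 1.0(0.83) + 0.7(3.52) = 8.37
4) 1.0(5.08) + 1.0(0.36) + 0.6(3.52) = 7.55
5) 0.7(5.08) - 0.7(0.36) = 3.30
The controlling combination is 2, giving 8.87 kip/ft.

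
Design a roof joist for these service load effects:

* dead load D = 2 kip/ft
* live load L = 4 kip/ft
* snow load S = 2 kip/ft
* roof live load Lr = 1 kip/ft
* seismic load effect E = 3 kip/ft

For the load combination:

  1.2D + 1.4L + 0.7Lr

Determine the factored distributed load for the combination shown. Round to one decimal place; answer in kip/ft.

1.2(2) + 1.4(4) + 0.7(1) = 2.4 + 5.6 + 0.7 = 8.7
w_u = 8.7 kip/ft.

8.7 kip/ft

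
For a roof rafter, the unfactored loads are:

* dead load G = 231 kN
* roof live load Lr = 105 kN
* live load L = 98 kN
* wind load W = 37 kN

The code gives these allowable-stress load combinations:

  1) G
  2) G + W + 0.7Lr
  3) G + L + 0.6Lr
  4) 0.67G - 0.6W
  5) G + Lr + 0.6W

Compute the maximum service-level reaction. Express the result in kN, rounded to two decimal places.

392.00 kN

1) 1.0(231) = 231.00
2) 1.0(231) + 1.0(37) + 0.7(105) = 231.00 + 37.00 + 73.50 = 341.50
3) 1.0(231) + 1.0(98) + 0.6(105) = 231.00 + 98.00 + 63.00 = 392.00
4) 0.67(231) - 0.6(37) = 154.77 - 22.20 = 132.57
5) 1.0(231) + 1.0(105) + 0.6(37) = 231.00 + 105.00 + 22.20 = 358.20
Maximum is from combination 3.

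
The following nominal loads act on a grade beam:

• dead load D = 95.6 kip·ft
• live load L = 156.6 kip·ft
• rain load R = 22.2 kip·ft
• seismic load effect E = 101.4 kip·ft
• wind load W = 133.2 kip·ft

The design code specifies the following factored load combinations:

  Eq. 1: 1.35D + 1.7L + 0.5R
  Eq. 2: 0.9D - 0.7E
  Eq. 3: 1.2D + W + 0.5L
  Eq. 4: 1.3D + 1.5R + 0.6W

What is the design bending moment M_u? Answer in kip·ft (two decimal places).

406.38 kip·ft

Eq. 1: 1.35(95.6) + 1.7(156.6) + 0.5(22.2) = 406.38
Eq. 2: 0.9(95.6) - 0.7(101.4) = 15.06
Eq. 3: 1.2(95.6) + 1.0(133.2) + 0.5(156.6) = 326.22
Eq. 4: 1.3(95.6) + 1.5(22.2) + 0.6(133.2) = 237.50
The controlling combination is 1, giving 406.38 kip·ft.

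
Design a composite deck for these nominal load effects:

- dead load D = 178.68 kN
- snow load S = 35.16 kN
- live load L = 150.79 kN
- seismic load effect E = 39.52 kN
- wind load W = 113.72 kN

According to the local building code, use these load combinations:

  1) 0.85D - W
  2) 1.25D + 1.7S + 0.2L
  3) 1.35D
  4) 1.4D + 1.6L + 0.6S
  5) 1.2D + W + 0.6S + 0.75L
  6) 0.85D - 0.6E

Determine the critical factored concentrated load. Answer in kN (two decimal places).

512.51 kN

1) 0.85(178.68) - 1.0(113.72) = 151.88 - 113.72 = 38.16
2) 1.25(178.68) + 1.7(35.16) + 0.2(150.79) = 223.35 + 59.77 + 30.16 = 313.28
3) 1.35(178.68) = 241.22
4) 1.4(178.68) + 1.6(150.79) + 0.6(35.16) = 250.15 + 241.26 + 21.10 = 512.51
5) 1.2(178.68) + 1.0(113.72) + 0.6(35.16) + 0.75(150.79) = 462.32
6) 0.85(178.68) - 0.6(39.52) = 151.88 - 23.71 = 128.17
The controlling combination is 4, giving 512.51 kN.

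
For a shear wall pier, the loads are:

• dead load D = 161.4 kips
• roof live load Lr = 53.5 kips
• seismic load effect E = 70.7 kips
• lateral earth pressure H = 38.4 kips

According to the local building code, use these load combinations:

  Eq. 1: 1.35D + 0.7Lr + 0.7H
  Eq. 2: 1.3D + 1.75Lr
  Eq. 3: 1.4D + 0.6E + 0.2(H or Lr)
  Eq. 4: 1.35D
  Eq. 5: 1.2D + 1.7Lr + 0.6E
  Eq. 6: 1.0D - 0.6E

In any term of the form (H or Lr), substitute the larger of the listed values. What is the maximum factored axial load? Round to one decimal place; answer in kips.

(H or Lr) → Lr = 53.5 kips.
Eq. 1: 1.35(161.4) + 0.7(53.5) + 0.7(38.4) = 282.2
Eq. 2: 1.3(161.4) + 1.75(53.5) = 209.8 + 93.6 = 303.4
Eq. 3: 1.4(161.4) + 0.6(70.7) + 0.2(53.5) = 226.0 + 42.4 + 10.7 = 279.1
Eq. 4: 1.35(161.4) = 217.9
Eq. 5: 1.2(161.4) + 1.7(53.5) + 0.6(70.7) = 193.7 + 91.0 + 42.4 = 327.1
Eq. 6: 1.0(161.4) - 0.6(70.7) = 161.4 - 42.4 = 119.0
The controlling combination is 5, giving 327.1 kips.

327.1 kips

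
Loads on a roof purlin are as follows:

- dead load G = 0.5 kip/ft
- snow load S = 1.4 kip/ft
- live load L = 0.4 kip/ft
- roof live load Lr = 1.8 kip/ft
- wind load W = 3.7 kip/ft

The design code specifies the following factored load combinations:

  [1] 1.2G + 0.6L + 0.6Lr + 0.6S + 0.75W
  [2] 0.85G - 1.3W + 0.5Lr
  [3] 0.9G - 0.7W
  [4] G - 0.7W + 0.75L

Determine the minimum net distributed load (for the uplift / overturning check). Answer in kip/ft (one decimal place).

-3.5 kip/ft

[1] 1.2(0.5) + 0.6(0.4) + 0.6(1.8) + 0.6(1.4) + 0.75(3.7) = 5.5
[2] 0.85(0.5) - 1.3(3.7) + 0.5(1.8) = -3.5
[3] 0.9(0.5) - 0.7(3.7) = -2.1
[4] 1.0(0.5) - 0.7(3.7) + 0.75(0.4) = -1.8
Combination 2 gives the minimum: -3.5 kip/ft.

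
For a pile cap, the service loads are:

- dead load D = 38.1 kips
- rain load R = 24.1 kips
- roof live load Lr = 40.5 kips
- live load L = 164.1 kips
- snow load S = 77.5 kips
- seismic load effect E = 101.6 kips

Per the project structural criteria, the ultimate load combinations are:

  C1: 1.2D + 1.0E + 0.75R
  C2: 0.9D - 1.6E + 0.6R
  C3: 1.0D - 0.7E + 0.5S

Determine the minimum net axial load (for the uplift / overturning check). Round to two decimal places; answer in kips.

-113.81 kips

C1: 1.2(38.1) + 1.0(101.6) + 0.75(24.1) = 45.72 + 101.60 + 18.08 = 165.40
C2: 0.9(38.1) - 1.6(101.6) + 0.6(24.1) = 34.29 - 162.56 + 14.46 = -113.81
C3: 1.0(38.1) - 0.7(101.6) + 0.5(77.5) = 38.10 - 71.12 + 38.75 = 5.73
Combination 2 gives the minimum: -113.81 kips.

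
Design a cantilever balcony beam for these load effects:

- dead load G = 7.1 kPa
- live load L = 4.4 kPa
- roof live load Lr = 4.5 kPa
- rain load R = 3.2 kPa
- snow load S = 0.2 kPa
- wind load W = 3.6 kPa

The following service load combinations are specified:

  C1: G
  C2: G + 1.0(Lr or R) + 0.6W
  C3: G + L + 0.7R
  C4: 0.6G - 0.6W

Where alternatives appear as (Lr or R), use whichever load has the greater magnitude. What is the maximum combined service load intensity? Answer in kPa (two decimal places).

(Lr or R) → Lr = 4.5 kPa.
C1: 1.0(7.1) = 7.10
C2: 1.0(7.1) + 1.0(4.5) + 0.6(3.6) = 7.10 + 4.50 + 2.16 = 13.76
C3: 1.0(7.1) + 1.0(4.4) + 0.7(3.2) = 7.10 + 4.40 + 2.24 = 13.74
C4: 0.6(7.1) - 0.6(3.6) = 4.26 - 2.16 = 2.10
Maximum is from combination 2.

13.76 kPa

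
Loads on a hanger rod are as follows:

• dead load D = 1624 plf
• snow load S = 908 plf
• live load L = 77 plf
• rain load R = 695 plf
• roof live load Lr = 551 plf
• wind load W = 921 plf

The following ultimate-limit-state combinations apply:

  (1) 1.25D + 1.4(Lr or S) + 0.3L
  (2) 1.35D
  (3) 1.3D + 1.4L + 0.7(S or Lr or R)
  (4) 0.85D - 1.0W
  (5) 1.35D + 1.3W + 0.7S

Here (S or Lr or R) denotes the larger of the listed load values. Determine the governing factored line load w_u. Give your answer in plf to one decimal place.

4025.3 plf

(Lr or S) → S = 908 plf; (S or Lr or R) → S = 908 plf.
(1) 1.25(1624) + 1.4(908) + 0.3(77) = 3324.3
(2) 1.35(1624) = 2192.4
(3) 1.3(1624) + 1.4(77) + 0.7(908) = 2854.6
(4) 0.85(1624) - 1.0(921) = 459.4
(5) 1.35(1624) + 1.3(921) + 0.7(908) = 4025.3
Combination 5 governs: w_u = 4025.3 plf.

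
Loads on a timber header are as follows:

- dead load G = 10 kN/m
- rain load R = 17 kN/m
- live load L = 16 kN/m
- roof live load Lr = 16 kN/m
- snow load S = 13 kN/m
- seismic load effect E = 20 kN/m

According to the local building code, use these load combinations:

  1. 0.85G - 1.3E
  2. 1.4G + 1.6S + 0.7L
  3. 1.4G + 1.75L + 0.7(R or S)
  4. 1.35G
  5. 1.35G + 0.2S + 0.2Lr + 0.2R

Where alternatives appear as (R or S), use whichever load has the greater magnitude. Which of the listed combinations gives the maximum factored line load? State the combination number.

Combination 3

(R or S) → R = 17 kN/m.
1. 0.85(10) - 1.3(20) = 8.50 - 26.00 = -17.50
2. 1.4(10) + 1.6(13) + 0.7(16) = 14.00 + 20.80 + 11.20 = 46.00
3. 1.4(10) + 1.75(16) + 0.7(17) = 14.00 + 28.00 + 11.90 = 53.90
4. 1.35(10) = 13.50
5. 1.35(10) + 0.2(13) + 0.2(16) + 0.2(17) = 13.50 + 2.60 + 3.20 + 3.40 = 22.70
The largest value is 53.90 kN/m from combination 3.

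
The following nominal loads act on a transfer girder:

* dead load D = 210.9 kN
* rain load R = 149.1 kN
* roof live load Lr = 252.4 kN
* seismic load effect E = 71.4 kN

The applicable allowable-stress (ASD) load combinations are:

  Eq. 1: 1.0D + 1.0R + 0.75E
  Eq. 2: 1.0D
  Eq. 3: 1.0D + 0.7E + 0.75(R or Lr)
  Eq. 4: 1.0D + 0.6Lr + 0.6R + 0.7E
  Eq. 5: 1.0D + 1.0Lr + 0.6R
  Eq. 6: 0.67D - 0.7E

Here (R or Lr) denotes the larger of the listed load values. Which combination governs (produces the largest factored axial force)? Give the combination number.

(R or Lr) → Lr = 252.4 kN.
Eq. 1: 1.0(210.9) + 1.0(149.1) + 0.75(71.4) = 210.90 + 149.10 + 53.55 = 413.55
Eq. 2: 1.0(210.9) = 210.90
Eq. 3: 1.0(210.9) + 0.7(71.4) + 0.75(252.4) = 210.90 + 49.98 + 189.30 = 450.18
Eq. 4: 1.0(210.9) + 0.6(252.4) + 0.6(149.1) + 0.7(71.4) = 210.90 + 151.44 + 89.46 + 49.98 = 501.78
Eq. 5: 1.0(210.9) + 1.0(252.4) + 0.6(149.1) = 210.90 + 252.40 + 89.46 = 552.76
Eq. 6: 0.67(210.9) - 0.7(71.4) = 141.30 - 49.98 = 91.32
The largest value is 552.76 kN from combination 5.

Combination 5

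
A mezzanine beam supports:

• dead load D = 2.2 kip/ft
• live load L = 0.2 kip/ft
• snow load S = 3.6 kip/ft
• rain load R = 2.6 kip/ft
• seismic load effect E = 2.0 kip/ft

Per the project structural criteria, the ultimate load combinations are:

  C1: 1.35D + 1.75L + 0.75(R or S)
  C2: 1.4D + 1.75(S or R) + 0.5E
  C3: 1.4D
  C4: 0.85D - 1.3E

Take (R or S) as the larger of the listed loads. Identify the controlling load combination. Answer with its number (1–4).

Combination 2

(R or S) → S = 3.6 kip/ft; (S or R) → S = 3.6 kip/ft.
C1: 1.35(2.2) + 1.75(0.2) + 0.75(3.6) = 2.97 + 0.35 + 2.70 = 6.02
C2: 1.4(2.2) + 1.75(3.6) + 0.5(2.0) = 3.08 + 6.30 + 1.00 = 10.38
C3: 1.4(2.2) = 3.08
C4: 0.85(2.2) - 1.3(2.0) = 1.87 - 2.60 = -0.73
The largest value is 10.38 kip/ft from combination 2.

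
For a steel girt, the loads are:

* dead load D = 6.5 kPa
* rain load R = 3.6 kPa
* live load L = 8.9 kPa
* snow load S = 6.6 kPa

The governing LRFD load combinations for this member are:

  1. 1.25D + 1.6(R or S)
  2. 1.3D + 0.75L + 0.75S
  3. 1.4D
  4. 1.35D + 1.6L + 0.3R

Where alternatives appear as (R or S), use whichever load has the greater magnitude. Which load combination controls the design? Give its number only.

Combination 4

(R or S) → S = 6.6 kPa.
1. 1.25(6.5) + 1.6(6.6) = 18.69
2. 1.3(6.5) + 0.75(8.9) + 0.75(6.6) = 20.08
3. 1.4(6.5) = 9.10
4. 1.35(6.5) + 1.6(8.9) + 0.3(3.6) = 24.10
The largest value is 24.10 kPa from combination 4.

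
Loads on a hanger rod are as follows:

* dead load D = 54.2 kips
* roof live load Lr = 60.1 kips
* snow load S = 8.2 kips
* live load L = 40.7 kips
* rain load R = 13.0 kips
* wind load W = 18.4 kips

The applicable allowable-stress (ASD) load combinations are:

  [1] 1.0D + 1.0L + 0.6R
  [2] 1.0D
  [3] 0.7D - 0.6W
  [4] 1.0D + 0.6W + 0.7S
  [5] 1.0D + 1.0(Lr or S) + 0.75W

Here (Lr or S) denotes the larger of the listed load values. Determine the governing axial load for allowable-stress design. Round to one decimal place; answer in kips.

128.1 kips

(Lr or S) → Lr = 60.1 kips.
[1] 1.0(54.2) + 1.0(40.7) + 0.6(13.0) = 54.2 + 40.7 + 7.8 = 102.7
[2] 1.0(54.2) = 54.2
[3] 0.7(54.2) - 0.6(18.4) = 37.9 - 11.0 = 26.9
[4] 1.0(54.2) + 0.6(18.4) + 0.7(8.2) = 71.0
[5] 1.0(54.2) + 1.0(60.1) + 0.75(18.4) = 54.2 + 60.1 + 13.8 = 128.1
Maximum is from combination 5.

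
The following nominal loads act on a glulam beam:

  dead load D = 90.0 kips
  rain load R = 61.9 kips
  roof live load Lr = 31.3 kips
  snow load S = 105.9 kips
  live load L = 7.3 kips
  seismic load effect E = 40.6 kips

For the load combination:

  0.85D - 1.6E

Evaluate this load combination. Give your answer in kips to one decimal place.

0.85(90.0) - 1.6(40.6) = 76.5 - 65.0 = 11.5
P_u = 11.5 kips.

11.5 kips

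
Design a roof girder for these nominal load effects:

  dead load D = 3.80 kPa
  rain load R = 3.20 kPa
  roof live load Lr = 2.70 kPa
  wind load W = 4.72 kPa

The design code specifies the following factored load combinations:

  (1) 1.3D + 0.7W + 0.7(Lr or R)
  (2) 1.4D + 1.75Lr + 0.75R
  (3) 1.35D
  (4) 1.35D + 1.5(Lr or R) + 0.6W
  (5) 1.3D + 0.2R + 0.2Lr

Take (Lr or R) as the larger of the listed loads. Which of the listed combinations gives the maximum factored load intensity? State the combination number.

(Lr or R) → R = 3.20 kPa.
(1) 1.3(3.80) + 0.7(4.72) + 0.7(3.20) = 4.94 + 3.30 + 2.24 = 10.48
(2) 1.4(3.80) + 1.75(2.70) + 0.75(3.20) = 5.32 + 4.73 + 2.40 = 12.45
(3) 1.35(3.80) = 5.13
(4) 1.35(3.80) + 1.5(3.20) + 0.6(4.72) = 5.13 + 4.80 + 2.83 = 12.76
(5) 1.3(3.80) + 0.2(3.20) + 0.2(2.70) = 4.94 + 0.64 + 0.54 = 6.12
The largest value is 12.76 kPa from combination 4.

Combination 4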